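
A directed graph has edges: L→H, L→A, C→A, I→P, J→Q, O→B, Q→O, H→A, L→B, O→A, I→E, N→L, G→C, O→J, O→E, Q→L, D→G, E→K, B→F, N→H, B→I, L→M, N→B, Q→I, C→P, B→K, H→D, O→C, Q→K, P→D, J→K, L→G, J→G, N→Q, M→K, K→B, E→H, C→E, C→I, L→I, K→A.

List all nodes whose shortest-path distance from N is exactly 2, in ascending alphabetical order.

A, D, F, G, I, K, M, O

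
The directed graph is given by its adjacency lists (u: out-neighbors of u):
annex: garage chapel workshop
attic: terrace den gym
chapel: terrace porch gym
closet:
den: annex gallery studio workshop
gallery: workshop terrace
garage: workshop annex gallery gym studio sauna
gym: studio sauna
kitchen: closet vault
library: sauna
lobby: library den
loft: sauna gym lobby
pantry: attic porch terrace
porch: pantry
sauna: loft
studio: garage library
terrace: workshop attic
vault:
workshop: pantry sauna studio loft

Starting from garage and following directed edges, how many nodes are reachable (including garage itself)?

BFS from garage visits: garage, workshop, annex, gallery, gym, studio, sauna, pantry, loft, chapel, terrace, library, attic, porch, lobby, den
Reachable nodes: 16 of 19 total.

16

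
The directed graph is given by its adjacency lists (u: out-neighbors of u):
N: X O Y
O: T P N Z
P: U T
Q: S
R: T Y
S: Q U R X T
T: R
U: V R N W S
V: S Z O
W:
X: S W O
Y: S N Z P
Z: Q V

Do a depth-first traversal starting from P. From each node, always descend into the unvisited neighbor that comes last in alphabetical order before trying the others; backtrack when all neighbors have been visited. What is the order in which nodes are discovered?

P, U, W, V, Z, Q, S, X, O, T, R, Y, N

Visit P
P → U
U → W
U → V
V → Z
Z → Q
Q → S
S → X
X → O
O → T
T → R
R → Y
Y → N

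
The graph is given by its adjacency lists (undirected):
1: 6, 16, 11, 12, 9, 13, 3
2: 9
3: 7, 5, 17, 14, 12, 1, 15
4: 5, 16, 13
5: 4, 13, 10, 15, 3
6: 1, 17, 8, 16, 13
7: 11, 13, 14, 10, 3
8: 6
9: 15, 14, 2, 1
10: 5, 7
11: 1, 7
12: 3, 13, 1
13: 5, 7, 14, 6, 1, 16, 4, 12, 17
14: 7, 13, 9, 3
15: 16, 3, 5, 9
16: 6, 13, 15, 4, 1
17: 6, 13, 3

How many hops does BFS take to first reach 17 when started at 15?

2

Level 0: 15
Level 1: 3, 5, 9, 16
Level 2: 1, 2, 4, 6, 7, 10, 12, 13, 14, 17
Level 3: 8, 11
17 first appears at level 2.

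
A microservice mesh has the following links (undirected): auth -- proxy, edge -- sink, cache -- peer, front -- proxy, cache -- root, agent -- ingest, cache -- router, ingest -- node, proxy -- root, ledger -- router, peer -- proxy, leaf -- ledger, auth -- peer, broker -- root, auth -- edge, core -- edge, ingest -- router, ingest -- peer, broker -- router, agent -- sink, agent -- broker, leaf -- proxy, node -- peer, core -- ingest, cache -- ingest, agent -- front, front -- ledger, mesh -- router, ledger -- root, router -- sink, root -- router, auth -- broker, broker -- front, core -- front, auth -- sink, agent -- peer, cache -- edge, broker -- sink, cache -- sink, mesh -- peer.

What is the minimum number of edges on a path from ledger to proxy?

Level 0: ledger
Level 1: front, leaf, root, router
Level 2: agent, broker, cache, core, ingest, mesh, proxy, sink
Level 3: auth, edge, node, peer
proxy first appears at level 2.

2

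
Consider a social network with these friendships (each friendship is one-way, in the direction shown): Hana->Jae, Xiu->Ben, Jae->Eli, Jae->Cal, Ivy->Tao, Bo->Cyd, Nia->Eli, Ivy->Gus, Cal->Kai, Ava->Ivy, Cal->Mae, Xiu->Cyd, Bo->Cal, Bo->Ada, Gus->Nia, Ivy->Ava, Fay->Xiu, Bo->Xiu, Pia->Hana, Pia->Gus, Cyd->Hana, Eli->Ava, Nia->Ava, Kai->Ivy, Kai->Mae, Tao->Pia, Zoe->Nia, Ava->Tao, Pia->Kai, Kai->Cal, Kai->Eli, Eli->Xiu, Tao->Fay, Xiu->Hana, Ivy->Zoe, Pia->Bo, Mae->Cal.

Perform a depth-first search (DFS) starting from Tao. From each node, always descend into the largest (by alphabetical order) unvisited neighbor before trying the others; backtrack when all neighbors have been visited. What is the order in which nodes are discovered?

Tao, Pia, Kai, Mae, Cal, Ivy, Zoe, Nia, Eli, Xiu, Hana, Jae, Cyd, Ben, Ava, Gus, Bo, Ada, Fay

Visit Tao
Tao → Pia
Pia → Kai
Kai → Mae
Mae → Cal
Kai → Ivy
Ivy → Zoe
Zoe → Nia
Nia → Eli
Eli → Xiu
Xiu → Hana
Hana → Jae
Xiu → Cyd
Xiu → Ben
Eli → Ava
Ivy → Gus
Pia → Bo
Bo → Ada
Tao → Fay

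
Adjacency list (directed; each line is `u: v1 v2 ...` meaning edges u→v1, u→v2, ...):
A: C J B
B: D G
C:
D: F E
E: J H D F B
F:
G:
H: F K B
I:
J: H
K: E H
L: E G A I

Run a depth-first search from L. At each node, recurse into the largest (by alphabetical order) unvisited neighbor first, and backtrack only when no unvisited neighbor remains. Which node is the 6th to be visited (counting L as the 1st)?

Visit L
L → I
L → G
L → E
E → J
J → H
H → K
H → F
H → B
B → D
L → A
A → C

Visit order: L, I, G, E, J, H, K, F, B, D, A, C

H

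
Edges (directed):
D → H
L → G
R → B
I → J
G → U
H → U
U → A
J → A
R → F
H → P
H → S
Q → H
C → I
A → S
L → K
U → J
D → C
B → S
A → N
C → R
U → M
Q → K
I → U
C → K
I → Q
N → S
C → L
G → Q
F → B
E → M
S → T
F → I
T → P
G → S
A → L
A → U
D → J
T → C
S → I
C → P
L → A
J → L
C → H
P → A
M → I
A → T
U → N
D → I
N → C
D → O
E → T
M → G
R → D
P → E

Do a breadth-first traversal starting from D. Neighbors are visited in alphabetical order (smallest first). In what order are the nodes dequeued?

D, C, H, I, J, O, K, L, P, R, S, U, Q, A, G, E, B, F, T, M, N

Visit D; enqueue C, H, I, J, O → queue [C, H, I, J, O]
Visit C; enqueue K, L, P, R → queue [H, I, J, O, K, L, P, R]
Visit H; enqueue S, U → queue [I, J, O, K, L, P, R, S, U]
Visit I; enqueue Q → queue [J, O, K, L, P, R, S, U, Q]
Visit J; enqueue A → queue [O, K, L, P, R, S, U, Q, A]
Visit O → queue [K, L, P, R, S, U, Q, A]
Visit K → queue [L, P, R, S, U, Q, A]
Visit L; enqueue G → queue [P, R, S, U, Q, A, G]
Visit P; enqueue E → queue [R, S, U, Q, A, G, E]
Visit R; enqueue B, F → queue [S, U, Q, A, G, E, B, F]
Visit S; enqueue T → queue [U, Q, A, G, E, B, F, T]
Visit U; enqueue M, N → queue [Q, A, G, E, B, F, T, M, N]
Visit Q → queue [A, G, E, B, F, T, M, N]
Visit A → queue [G, E, B, F, T, M, N]
Visit G → queue [E, B, F, T, M, N]
Visit E → queue [B, F, T, M, N]
Visit B → queue [F, T, M, N]
Visit F → queue [T, M, N]
Visit T → queue [M, N]
Visit M → queue [N]
Visit N → queue []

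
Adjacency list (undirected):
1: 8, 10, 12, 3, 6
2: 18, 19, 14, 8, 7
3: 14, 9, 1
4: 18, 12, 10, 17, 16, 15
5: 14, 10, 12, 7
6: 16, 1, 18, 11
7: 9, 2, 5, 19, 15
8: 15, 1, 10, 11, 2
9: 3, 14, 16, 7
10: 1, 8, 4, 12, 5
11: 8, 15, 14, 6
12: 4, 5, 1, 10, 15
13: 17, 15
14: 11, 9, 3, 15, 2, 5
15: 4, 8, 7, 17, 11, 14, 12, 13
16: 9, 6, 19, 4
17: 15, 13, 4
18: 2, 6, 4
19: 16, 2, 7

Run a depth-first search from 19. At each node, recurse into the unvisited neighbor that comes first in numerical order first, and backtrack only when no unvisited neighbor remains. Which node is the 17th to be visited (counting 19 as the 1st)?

13

Visit 19
19 → 2
2 → 7
7 → 5
5 → 10
10 → 1
1 → 3
3 → 9
9 → 14
14 → 11
11 → 6
6 → 16
16 → 4
4 → 12
12 → 15
15 → 8
15 → 13
13 → 17
4 → 18

Visit order: 19, 2, 7, 5, 10, 1, 3, 9, 14, 11, 6, 16, 4, 12, 15, 8, 13, 17, 18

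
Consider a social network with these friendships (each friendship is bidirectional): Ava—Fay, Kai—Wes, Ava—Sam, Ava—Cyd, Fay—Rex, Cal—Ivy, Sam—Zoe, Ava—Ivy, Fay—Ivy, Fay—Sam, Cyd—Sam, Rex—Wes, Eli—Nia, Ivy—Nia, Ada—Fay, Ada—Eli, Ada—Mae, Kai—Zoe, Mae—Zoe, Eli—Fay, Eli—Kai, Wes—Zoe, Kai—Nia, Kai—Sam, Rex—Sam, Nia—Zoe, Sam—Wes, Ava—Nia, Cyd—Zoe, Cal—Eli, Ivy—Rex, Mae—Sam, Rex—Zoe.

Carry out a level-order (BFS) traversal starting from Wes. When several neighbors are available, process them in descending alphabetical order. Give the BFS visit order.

Wes -> Zoe -> Sam -> Rex -> Kai -> Nia -> Mae -> Cyd -> Fay -> Ava -> Ivy -> Eli -> Ada -> Cal

Visit Wes; enqueue Zoe, Sam, Rex, Kai → queue [Zoe, Sam, Rex, Kai]
Visit Zoe; enqueue Nia, Mae, Cyd → queue [Sam, Rex, Kai, Nia, Mae, Cyd]
Visit Sam; enqueue Fay, Ava → queue [Rex, Kai, Nia, Mae, Cyd, Fay, Ava]
Visit Rex; enqueue Ivy → queue [Kai, Nia, Mae, Cyd, Fay, Ava, Ivy]
Visit Kai; enqueue Eli → queue [Nia, Mae, Cyd, Fay, Ava, Ivy, Eli]
Visit Nia → queue [Mae, Cyd, Fay, Ava, Ivy, Eli]
Visit Mae; enqueue Ada → queue [Cyd, Fay, Ava, Ivy, Eli, Ada]
Visit Cyd → queue [Fay, Ava, Ivy, Eli, Ada]
Visit Fay → queue [Ava, Ivy, Eli, Ada]
Visit Ava → queue [Ivy, Eli, Ada]
Visit Ivy; enqueue Cal → queue [Eli, Ada, Cal]
Visit Eli → queue [Ada, Cal]
Visit Ada → queue [Cal]
Visit Cal → queue []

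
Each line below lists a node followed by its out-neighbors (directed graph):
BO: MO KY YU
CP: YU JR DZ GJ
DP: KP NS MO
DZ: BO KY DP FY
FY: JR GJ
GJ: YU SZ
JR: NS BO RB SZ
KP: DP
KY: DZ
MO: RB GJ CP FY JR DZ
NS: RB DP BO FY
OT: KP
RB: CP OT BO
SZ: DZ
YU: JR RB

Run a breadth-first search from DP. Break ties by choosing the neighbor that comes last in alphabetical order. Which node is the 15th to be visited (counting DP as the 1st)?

SZ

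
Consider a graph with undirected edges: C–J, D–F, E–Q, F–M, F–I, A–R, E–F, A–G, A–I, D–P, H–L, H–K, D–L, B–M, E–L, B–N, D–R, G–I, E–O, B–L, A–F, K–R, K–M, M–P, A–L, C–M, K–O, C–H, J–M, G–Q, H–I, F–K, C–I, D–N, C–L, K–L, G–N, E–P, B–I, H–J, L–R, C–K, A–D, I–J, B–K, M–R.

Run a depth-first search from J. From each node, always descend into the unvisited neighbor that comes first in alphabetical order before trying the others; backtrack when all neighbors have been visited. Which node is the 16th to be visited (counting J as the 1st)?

N

Visit J
J → C
C → H
H → I
I → A
A → D
D → F
F → E
E → L
L → B
B → K
K → M
M → P
M → R
K → O
B → N
N → G
G → Q

Visit order: J, C, H, I, A, D, F, E, L, B, K, M, P, R, O, N, G, Q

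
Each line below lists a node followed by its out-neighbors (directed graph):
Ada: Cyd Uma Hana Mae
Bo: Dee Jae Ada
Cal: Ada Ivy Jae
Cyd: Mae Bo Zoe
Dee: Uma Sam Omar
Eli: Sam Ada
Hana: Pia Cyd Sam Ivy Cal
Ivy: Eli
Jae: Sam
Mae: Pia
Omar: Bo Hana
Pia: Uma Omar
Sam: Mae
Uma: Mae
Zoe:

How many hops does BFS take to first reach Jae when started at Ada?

3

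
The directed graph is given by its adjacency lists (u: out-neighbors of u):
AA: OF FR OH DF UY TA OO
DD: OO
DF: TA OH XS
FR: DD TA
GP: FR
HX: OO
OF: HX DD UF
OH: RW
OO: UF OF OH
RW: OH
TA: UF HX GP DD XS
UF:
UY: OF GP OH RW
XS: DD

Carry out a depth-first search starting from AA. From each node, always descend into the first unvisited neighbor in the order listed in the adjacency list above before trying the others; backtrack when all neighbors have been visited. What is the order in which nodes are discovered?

AA, OF, HX, OO, UF, OH, RW, DD, FR, TA, GP, XS, DF, UY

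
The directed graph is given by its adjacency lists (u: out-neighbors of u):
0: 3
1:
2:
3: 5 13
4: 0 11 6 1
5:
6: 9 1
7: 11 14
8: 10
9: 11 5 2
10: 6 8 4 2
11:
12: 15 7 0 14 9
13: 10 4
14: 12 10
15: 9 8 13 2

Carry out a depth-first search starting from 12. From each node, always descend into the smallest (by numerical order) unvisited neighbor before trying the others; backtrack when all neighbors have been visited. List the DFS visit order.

Visit 12
12 → 0
0 → 3
3 → 5
3 → 13
13 → 4
4 → 1
4 → 6
6 → 9
9 → 2
9 → 11
13 → 10
10 → 8
12 → 7
7 → 14
12 → 15

12 → 0 → 3 → 5 → 13 → 4 → 1 → 6 → 9 → 2 → 11 → 10 → 8 → 7 → 14 → 15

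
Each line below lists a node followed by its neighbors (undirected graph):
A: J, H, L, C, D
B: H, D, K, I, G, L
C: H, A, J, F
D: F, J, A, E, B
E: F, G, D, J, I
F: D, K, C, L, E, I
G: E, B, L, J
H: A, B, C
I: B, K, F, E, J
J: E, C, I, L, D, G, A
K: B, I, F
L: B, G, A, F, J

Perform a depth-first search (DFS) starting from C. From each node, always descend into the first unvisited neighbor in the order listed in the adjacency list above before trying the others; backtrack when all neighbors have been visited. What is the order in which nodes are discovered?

C -> H -> A -> J -> E -> F -> D -> B -> K -> I -> G -> L

Visit C
C → H
H → A
A → J
J → E
E → F
F → D
D → B
B → K
K → I
B → G
G → L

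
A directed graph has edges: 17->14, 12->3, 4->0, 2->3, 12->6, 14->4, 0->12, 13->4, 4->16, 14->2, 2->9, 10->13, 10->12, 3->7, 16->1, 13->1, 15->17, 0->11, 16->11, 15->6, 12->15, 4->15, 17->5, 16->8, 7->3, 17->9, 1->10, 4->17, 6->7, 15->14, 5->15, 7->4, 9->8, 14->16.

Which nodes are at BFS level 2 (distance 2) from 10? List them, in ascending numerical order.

Level 0: 10
Level 1: 12, 13
Level 2: 1, 3, 4, 6, 15
Level 3: 0, 7, 14, 16, 17
Level 4: 2, 5, 8, 9, 11

1, 3, 4, 6, 15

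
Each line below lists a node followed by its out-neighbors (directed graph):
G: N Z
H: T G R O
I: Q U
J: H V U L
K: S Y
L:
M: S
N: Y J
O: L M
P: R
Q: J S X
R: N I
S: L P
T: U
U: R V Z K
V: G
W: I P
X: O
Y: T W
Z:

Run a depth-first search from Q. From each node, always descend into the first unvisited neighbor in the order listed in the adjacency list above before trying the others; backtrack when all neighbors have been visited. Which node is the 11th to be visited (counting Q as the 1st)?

Visit Q
Q → J
J → H
H → T
T → U
U → R
R → N
N → Y
Y → W
W → I
W → P
U → V
V → G
G → Z
U → K
K → S
S → L
H → O
O → M
Q → X

Visit order: Q, J, H, T, U, R, N, Y, W, I, P, V, G, Z, K, S, L, O, M, X

P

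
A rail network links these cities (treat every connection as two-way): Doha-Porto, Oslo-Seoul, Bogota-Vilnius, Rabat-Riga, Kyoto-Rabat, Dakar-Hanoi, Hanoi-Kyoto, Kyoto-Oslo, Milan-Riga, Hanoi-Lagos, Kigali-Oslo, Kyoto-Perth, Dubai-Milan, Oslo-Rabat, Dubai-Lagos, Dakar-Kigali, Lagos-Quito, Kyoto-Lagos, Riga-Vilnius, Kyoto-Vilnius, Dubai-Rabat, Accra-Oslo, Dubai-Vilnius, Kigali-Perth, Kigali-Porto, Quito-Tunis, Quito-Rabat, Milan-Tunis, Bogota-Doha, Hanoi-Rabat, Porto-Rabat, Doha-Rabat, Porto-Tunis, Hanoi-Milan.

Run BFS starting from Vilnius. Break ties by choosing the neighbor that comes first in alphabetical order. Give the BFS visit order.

Visit Vilnius; enqueue Bogota, Dubai, Kyoto, Riga → queue [Bogota, Dubai, Kyoto, Riga]
Visit Bogota; enqueue Doha → queue [Dubai, Kyoto, Riga, Doha]
Visit Dubai; enqueue Lagos, Milan, Rabat → queue [Kyoto, Riga, Doha, Lagos, Milan, Rabat]
Visit Kyoto; enqueue Hanoi, Oslo, Perth → queue [Riga, Doha, Lagos, Milan, Rabat, Hanoi, Oslo, Perth]
Visit Riga → queue [Doha, Lagos, Milan, Rabat, Hanoi, Oslo, Perth]
Visit Doha; enqueue Porto → queue [Lagos, Milan, Rabat, Hanoi, Oslo, Perth, Porto]
Visit Lagos; enqueue Quito → queue [Milan, Rabat, Hanoi, Oslo, Perth, Porto, Quito]
Visit Milan; enqueue Tunis → queue [Rabat, Hanoi, Oslo, Perth, Porto, Quito, Tunis]
Visit Rabat → queue [Hanoi, Oslo, Perth, Porto, Quito, Tunis]
Visit Hanoi; enqueue Dakar → queue [Oslo, Perth, Porto, Quito, Tunis, Dakar]
Visit Oslo; enqueue Accra, Kigali, Seoul → queue [Perth, Porto, Quito, Tunis, Dakar, Accra, Kigali, Seoul]
Visit Perth → queue [Porto, Quito, Tunis, Dakar, Accra, Kigali, Seoul]
Visit Porto → queue [Quito, Tunis, Dakar, Accra, Kigali, Seoul]
Visit Quito → queue [Tunis, Dakar, Accra, Kigali, Seoul]
Visit Tunis → queue [Dakar, Accra, Kigali, Seoul]
Visit Dakar → queue [Accra, Kigali, Seoul]
Visit Accra → queue [Kigali, Seoul]
Visit Kigali → queue [Seoul]
Visit Seoul → queue []

Vilnius → Bogota → Dubai → Kyoto → Riga → Doha → Lagos → Milan → Rabat → Hanoi → Oslo → Perth → Porto → Quito → Tunis → Dakar → Accra → Kigali → Seoul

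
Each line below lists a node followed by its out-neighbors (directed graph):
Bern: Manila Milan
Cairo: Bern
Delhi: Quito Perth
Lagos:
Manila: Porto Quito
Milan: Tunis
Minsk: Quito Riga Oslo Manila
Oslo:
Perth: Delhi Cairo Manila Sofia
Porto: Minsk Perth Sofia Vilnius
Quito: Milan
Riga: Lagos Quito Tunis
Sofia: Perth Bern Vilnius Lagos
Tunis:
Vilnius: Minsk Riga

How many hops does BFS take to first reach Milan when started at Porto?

Level 0: Porto
Level 1: Minsk, Perth, Sofia, Vilnius
Level 2: Bern, Cairo, Delhi, Lagos, Manila, Oslo, Quito, Riga
Level 3: Milan, Tunis
Milan first appears at level 3.

3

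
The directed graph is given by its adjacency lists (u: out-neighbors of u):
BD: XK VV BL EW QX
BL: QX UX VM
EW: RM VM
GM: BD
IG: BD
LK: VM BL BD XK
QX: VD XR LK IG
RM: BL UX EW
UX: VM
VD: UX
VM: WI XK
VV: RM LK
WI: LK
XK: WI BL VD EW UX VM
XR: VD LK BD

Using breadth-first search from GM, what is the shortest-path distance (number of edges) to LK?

Level 0: GM
Level 1: BD
Level 2: BL, EW, QX, VV, XK
Level 3: IG, LK, RM, UX, VD, VM, WI, XR
LK first appears at level 3.

3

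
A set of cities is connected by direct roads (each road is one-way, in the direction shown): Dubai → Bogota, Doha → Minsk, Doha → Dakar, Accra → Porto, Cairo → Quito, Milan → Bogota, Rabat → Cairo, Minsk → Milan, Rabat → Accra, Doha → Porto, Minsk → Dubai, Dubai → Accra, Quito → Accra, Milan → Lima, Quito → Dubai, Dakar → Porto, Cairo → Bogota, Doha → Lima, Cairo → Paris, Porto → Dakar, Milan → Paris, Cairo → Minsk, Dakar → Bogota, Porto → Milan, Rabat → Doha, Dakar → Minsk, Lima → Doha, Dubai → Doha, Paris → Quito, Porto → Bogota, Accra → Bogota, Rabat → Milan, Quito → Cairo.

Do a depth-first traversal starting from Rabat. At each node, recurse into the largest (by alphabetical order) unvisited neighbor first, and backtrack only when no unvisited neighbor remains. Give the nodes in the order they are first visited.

Visit Rabat
Rabat → Milan
Milan → Paris
Paris → Quito
Quito → Dubai
Dubai → Doha
Doha → Porto
Porto → Dakar
Dakar → Minsk
Dakar → Bogota
Doha → Lima
Dubai → Accra
Quito → Cairo

Rabat, Milan, Paris, Quito, Dubai, Doha, Porto, Dakar, Minsk, Bogota, Lima, Accra, Cairo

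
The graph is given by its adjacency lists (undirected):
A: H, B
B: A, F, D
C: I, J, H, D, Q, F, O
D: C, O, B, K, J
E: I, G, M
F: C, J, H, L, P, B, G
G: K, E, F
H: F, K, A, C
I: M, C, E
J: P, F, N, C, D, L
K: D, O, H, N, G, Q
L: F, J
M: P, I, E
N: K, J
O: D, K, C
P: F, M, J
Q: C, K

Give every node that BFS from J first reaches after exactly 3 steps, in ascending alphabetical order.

A, E

Level 0: J
Level 1: C, D, F, L, N, P
Level 2: B, G, H, I, K, M, O, Q
Level 3: A, E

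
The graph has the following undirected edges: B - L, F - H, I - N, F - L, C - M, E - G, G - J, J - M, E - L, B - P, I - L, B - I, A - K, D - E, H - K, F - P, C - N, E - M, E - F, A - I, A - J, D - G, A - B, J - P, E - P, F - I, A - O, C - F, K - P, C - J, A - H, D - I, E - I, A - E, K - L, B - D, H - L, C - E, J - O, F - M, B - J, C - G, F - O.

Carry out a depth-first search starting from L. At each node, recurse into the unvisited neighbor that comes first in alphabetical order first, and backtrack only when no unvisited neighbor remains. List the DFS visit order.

L, B, A, E, C, F, H, K, P, J, G, D, I, N, M, O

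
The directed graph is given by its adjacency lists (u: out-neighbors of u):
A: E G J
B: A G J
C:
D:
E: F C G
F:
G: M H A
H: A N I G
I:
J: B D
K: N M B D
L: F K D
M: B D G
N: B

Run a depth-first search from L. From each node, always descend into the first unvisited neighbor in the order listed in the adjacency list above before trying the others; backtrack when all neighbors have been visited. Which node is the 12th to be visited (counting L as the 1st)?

Visit L
L → F
L → K
K → N
N → B
B → A
A → E
E → C
E → G
G → M
M → D
G → H
H → I
A → J

Visit order: L, F, K, N, B, A, E, C, G, M, D, H, I, J

H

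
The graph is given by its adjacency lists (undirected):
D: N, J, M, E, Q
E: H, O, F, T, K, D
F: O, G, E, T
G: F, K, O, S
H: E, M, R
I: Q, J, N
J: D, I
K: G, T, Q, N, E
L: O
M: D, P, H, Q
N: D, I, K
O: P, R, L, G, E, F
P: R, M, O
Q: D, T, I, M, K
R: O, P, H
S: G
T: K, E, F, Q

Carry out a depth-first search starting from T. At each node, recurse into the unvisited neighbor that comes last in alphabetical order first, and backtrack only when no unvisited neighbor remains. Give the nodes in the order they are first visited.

T, Q, M, P, R, O, L, G, S, K, N, I, J, D, E, H, F

Visit T
T → Q
Q → M
M → P
P → R
R → O
O → L
O → G
G → S
G → K
K → N
N → I
I → J
J → D
D → E
E → H
E → F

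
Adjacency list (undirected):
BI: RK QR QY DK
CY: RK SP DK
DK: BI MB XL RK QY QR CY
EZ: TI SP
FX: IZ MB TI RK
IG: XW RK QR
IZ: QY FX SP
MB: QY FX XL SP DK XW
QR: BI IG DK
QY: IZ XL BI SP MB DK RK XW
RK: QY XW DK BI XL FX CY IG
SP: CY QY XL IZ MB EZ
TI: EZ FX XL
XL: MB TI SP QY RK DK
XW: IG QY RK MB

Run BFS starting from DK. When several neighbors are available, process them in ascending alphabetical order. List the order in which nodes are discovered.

DK, BI, CY, MB, QR, QY, RK, XL, SP, FX, XW, IG, IZ, TI, EZ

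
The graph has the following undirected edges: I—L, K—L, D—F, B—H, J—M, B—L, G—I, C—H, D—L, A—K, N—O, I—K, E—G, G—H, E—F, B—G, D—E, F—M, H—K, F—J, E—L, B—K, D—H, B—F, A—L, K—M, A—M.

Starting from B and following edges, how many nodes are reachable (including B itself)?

BFS from B visits: B, L, K, H, G, F, I, E, D, A, M, C, J
Reachable nodes: 13 of 15 total.

13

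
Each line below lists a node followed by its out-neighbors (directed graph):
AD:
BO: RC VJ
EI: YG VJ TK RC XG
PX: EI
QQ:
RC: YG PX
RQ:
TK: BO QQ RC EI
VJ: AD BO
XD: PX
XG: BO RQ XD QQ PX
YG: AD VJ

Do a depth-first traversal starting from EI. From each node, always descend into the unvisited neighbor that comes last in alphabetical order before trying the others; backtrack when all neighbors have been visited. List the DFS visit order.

Visit EI
EI → YG
YG → VJ
VJ → BO
BO → RC
RC → PX
VJ → AD
EI → XG
XG → XD
XG → RQ
XG → QQ
EI → TK

EI -> YG -> VJ -> BO -> RC -> PX -> AD -> XG -> XD -> RQ -> QQ -> TK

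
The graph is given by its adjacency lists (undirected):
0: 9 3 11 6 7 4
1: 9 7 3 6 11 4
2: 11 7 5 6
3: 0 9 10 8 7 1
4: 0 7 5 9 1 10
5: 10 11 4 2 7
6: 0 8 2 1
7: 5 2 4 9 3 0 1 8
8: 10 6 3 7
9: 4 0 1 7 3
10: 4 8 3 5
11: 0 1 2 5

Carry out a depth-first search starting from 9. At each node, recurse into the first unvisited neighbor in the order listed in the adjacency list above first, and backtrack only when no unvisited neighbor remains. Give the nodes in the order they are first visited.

9 -> 4 -> 0 -> 3 -> 10 -> 8 -> 6 -> 2 -> 11 -> 1 -> 7 -> 5

Visit 9
9 → 4
4 → 0
0 → 3
3 → 10
10 → 8
8 → 6
6 → 2
2 → 11
11 → 1
1 → 7
7 → 5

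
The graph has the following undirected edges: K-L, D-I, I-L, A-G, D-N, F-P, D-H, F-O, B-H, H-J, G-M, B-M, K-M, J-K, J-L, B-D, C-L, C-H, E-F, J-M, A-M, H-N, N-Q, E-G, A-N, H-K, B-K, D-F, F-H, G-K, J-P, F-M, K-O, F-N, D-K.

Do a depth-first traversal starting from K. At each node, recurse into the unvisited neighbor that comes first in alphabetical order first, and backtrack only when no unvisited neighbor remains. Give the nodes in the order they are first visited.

Visit K
K → B
B → D
D → F
F → E
E → G
G → A
A → M
M → J
J → H
H → C
C → L
L → I
H → N
N → Q
J → P
F → O

K, B, D, F, E, G, A, M, J, H, C, L, I, N, Q, P, O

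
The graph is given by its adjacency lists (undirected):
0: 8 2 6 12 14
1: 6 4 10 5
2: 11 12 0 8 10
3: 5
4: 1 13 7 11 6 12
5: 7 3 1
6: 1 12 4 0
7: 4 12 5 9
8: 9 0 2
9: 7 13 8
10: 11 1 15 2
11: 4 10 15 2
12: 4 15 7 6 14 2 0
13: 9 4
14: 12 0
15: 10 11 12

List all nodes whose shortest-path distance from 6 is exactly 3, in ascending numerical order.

Level 0: 6
Level 1: 0, 1, 4, 12
Level 2: 2, 5, 7, 8, 10, 11, 13, 14, 15
Level 3: 3, 9

3, 9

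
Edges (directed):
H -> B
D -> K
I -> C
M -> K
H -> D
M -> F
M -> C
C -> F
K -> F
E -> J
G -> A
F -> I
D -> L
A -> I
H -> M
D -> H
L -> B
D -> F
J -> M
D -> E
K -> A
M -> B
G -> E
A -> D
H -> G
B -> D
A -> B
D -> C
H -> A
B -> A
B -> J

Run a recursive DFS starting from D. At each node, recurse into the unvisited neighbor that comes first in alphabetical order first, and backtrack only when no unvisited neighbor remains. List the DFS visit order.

Visit D
D → C
C → F
F → I
D → E
E → J
J → M
M → B
B → A
M → K
D → H
H → G
D → L

D, C, F, I, E, J, M, B, A, K, H, G, L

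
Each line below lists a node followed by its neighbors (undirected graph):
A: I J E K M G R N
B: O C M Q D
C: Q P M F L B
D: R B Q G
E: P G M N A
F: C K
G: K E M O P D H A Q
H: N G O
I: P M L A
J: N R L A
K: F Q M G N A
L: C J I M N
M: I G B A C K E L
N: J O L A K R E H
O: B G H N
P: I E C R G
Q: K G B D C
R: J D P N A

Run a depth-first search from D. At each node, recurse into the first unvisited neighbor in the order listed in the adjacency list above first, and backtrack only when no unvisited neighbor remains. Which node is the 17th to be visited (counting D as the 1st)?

A

Visit D
D → R
R → J
J → N
N → O
O → B
B → C
C → Q
Q → K
K → F
K → M
M → I
I → P
P → E
E → G
G → H
G → A
I → L

Visit order: D, R, J, N, O, B, C, Q, K, F, M, I, P, E, G, H, A, L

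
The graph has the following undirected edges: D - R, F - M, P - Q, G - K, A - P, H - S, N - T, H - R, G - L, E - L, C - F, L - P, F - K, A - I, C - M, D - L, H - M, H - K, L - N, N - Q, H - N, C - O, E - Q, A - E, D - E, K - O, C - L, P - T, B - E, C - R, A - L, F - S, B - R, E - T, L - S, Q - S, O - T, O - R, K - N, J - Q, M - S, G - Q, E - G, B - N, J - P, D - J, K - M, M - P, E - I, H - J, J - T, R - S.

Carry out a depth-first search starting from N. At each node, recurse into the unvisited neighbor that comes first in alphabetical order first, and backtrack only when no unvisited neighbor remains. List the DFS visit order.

N -> B -> E -> A -> I -> L -> C -> F -> K -> G -> Q -> J -> D -> R -> H -> M -> P -> T -> O -> S

Visit N
N → B
B → E
E → A
A → I
A → L
L → C
C → F
F → K
K → G
G → Q
Q → J
J → D
D → R
R → H
H → M
M → P
P → T
T → O
M → S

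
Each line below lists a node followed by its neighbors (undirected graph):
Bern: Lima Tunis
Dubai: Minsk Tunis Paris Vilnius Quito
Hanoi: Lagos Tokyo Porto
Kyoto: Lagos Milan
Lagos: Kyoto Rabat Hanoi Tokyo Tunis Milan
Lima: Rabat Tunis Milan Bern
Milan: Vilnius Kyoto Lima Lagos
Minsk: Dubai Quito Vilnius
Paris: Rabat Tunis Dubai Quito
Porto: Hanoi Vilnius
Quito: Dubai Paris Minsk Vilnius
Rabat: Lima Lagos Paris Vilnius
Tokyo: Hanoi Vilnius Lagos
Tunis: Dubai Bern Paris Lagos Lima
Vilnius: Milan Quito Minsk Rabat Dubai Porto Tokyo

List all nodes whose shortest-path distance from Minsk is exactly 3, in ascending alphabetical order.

Bern, Hanoi, Kyoto, Lagos, Lima

Level 0: Minsk
Level 1: Dubai, Quito, Vilnius
Level 2: Milan, Paris, Porto, Rabat, Tokyo, Tunis
Level 3: Bern, Hanoi, Kyoto, Lagos, Lima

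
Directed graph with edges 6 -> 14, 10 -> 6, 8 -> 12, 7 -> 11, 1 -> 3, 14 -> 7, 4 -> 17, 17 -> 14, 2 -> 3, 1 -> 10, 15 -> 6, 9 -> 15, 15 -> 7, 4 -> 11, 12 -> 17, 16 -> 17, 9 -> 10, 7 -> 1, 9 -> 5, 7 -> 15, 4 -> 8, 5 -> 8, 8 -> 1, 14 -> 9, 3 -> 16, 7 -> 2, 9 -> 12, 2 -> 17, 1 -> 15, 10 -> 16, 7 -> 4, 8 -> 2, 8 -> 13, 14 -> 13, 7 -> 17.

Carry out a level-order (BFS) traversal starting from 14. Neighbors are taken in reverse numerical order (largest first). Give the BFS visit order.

14, 13, 9, 7, 15, 12, 10, 5, 17, 11, 4, 2, 1, 6, 16, 8, 3

Visit 14; enqueue 13, 9, 7 → queue [13, 9, 7]
Visit 13 → queue [9, 7]
Visit 9; enqueue 15, 12, 10, 5 → queue [7, 15, 12, 10, 5]
Visit 7; enqueue 17, 11, 4, 2, 1 → queue [15, 12, 10, 5, 17, 11, 4, 2, 1]
Visit 15; enqueue 6 → queue [12, 10, 5, 17, 11, 4, 2, 1, 6]
Visit 12 → queue [10, 5, 17, 11, 4, 2, 1, 6]
Visit 10; enqueue 16 → queue [5, 17, 11, 4, 2, 1, 6, 16]
Visit 5; enqueue 8 → queue [17, 11, 4, 2, 1, 6, 16, 8]
Visit 17 → queue [11, 4, 2, 1, 6, 16, 8]
Visit 11 → queue [4, 2, 1, 6, 16, 8]
Visit 4 → queue [2, 1, 6, 16, 8]
Visit 2; enqueue 3 → queue [1, 6, 16, 8, 3]
Visit 1 → queue [6, 16, 8, 3]
Visit 6 → queue [16, 8, 3]
Visit 16 → queue [8, 3]
Visit 8 → queue [3]
Visit 3 → queue []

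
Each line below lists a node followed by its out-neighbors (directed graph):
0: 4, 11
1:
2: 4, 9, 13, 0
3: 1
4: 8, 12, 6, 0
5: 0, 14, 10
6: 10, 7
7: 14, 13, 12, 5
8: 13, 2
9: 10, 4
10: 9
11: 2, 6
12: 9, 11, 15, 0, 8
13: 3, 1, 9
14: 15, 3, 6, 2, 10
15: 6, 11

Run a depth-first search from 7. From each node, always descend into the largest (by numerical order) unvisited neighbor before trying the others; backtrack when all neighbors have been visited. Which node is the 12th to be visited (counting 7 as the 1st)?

Visit 7
7 → 14
14 → 15
15 → 11
11 → 6
6 → 10
10 → 9
9 → 4
4 → 12
12 → 8
8 → 13
13 → 3
3 → 1
8 → 2
2 → 0
7 → 5

Visit order: 7, 14, 15, 11, 6, 10, 9, 4, 12, 8, 13, 3, 1, 2, 0, 5

3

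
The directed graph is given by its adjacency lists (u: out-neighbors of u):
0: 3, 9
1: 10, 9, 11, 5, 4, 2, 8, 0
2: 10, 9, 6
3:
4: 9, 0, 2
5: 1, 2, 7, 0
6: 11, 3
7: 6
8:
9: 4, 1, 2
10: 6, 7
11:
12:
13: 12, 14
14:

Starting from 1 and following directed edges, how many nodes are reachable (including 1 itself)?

12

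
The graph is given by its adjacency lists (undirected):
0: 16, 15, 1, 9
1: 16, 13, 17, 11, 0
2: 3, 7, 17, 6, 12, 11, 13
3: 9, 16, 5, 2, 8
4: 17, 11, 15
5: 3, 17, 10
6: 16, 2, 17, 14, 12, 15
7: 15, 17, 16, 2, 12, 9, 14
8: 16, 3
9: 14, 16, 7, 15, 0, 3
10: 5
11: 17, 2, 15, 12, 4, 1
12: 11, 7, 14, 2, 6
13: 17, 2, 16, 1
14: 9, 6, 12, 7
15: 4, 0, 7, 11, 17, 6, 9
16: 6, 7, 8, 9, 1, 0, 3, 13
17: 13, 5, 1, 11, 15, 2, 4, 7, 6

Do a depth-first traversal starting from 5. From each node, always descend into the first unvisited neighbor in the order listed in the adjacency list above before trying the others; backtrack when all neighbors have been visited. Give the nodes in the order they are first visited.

Visit 5
5 → 3
3 → 9
9 → 14
14 → 6
6 → 16
16 → 7
7 → 15
15 → 4
4 → 17
17 → 13
13 → 2
2 → 12
12 → 11
11 → 1
1 → 0
16 → 8
5 → 10

5 → 3 → 9 → 14 → 6 → 16 → 7 → 15 → 4 → 17 → 13 → 2 → 12 → 11 → 1 → 0 → 8 → 10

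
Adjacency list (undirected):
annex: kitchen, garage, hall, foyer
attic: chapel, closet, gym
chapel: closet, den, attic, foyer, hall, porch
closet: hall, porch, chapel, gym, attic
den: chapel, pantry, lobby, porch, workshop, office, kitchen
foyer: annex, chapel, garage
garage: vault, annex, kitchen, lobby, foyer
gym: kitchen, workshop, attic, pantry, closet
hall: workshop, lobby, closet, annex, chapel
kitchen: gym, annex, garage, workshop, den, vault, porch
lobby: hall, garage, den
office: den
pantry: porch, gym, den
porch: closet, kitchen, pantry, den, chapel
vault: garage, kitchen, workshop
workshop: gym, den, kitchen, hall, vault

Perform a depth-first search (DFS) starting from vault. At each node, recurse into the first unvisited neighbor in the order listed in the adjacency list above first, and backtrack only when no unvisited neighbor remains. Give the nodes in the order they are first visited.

vault, garage, annex, kitchen, gym, workshop, den, chapel, closet, hall, lobby, porch, pantry, attic, foyer, office

Visit vault
vault → garage
garage → annex
annex → kitchen
kitchen → gym
gym → workshop
workshop → den
den → chapel
chapel → closet
closet → hall
hall → lobby
closet → porch
porch → pantry
closet → attic
chapel → foyer
den → office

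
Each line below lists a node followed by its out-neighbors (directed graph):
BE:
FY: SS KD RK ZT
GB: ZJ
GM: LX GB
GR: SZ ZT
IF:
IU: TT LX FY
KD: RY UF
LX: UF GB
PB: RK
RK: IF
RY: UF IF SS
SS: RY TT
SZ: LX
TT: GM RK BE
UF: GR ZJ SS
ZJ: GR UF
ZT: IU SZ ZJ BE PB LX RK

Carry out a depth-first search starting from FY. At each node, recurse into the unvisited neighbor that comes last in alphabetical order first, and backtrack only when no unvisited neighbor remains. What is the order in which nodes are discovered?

Visit FY
FY → ZT
ZT → ZJ
ZJ → UF
UF → SS
SS → TT
TT → RK
RK → IF
TT → GM
GM → LX
LX → GB
TT → BE
SS → RY
UF → GR
GR → SZ
ZT → PB
ZT → IU
FY → KD

FY → ZT → ZJ → UF → SS → TT → RK → IF → GM → LX → GB → BE → RY → GR → SZ → PB → IU → KD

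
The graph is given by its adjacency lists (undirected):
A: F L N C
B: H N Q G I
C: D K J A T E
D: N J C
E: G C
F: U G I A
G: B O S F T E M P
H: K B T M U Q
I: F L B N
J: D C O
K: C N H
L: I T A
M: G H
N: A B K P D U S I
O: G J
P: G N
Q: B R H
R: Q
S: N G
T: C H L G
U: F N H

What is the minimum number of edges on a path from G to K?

Level 0: G
Level 1: B, E, F, M, O, P, S, T
Level 2: A, C, H, I, J, L, N, Q, U
Level 3: D, K, R
K first appears at level 3.

3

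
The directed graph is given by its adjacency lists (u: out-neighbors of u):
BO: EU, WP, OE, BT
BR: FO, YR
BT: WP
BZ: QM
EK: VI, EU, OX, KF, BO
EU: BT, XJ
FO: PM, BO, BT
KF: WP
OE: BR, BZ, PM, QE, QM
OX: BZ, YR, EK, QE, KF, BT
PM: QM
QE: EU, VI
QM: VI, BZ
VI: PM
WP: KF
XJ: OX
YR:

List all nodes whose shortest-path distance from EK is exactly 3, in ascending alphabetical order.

BR, QM

Level 0: EK
Level 1: BO, EU, KF, OX, VI
Level 2: BT, BZ, OE, PM, QE, WP, XJ, YR
Level 3: BR, QM
Level 4: FO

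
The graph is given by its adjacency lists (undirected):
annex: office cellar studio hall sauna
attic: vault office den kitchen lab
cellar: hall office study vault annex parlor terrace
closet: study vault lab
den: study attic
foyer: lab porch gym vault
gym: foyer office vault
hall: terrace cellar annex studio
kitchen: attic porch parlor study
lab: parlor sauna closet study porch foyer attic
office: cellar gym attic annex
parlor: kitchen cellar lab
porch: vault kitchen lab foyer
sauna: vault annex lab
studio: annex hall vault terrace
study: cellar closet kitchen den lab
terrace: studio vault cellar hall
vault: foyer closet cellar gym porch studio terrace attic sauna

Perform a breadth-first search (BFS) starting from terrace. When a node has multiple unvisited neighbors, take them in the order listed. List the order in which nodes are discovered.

terrace studio vault cellar hall annex foyer closet gym porch attic sauna office study parlor lab kitchen den

Visit terrace; enqueue studio, vault, cellar, hall → queue [studio, vault, cellar, hall]
Visit studio; enqueue annex → queue [vault, cellar, hall, annex]
Visit vault; enqueue foyer, closet, gym, porch, attic, sauna → queue [cellar, hall, annex, foyer, closet, gym, porch, attic, sauna]
Visit cellar; enqueue office, study, parlor → queue [hall, annex, foyer, closet, gym, porch, attic, sauna, office, study, parlor]
Visit hall → queue [annex, foyer, closet, gym, porch, attic, sauna, office, study, parlor]
Visit annex → queue [foyer, closet, gym, porch, attic, sauna, office, study, parlor]
Visit foyer; enqueue lab → queue [closet, gym, porch, attic, sauna, office, study, parlor, lab]
Visit closet → queue [gym, porch, attic, sauna, office, study, parlor, lab]
Visit gym → queue [porch, attic, sauna, office, study, parlor, lab]
Visit porch; enqueue kitchen → queue [attic, sauna, office, study, parlor, lab, kitchen]
Visit attic; enqueue den → queue [sauna, office, study, parlor, lab, kitchen, den]
Visit sauna → queue [office, study, parlor, lab, kitchen, den]
Visit office → queue [study, parlor, lab, kitchen, den]
Visit study → queue [parlor, lab, kitchen, den]
Visit parlor → queue [lab, kitchen, den]
Visit lab → queue [kitchen, den]
Visit kitchen → queue [den]
Visit den → queue []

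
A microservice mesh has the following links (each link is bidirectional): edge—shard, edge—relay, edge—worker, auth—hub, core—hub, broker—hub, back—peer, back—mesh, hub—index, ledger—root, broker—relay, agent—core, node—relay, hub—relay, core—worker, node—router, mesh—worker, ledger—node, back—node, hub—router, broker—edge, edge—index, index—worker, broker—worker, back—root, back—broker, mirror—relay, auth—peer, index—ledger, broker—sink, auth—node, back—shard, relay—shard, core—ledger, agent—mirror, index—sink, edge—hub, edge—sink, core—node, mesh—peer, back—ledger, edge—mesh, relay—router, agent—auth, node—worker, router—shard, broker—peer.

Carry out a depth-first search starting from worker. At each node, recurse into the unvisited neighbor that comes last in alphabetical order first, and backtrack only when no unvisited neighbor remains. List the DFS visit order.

Visit worker
worker → node
node → router
router → shard
shard → relay
relay → mirror
mirror → agent
agent → core
core → ledger
ledger → root
root → back
back → peer
peer → mesh
mesh → edge
edge → sink
sink → index
index → hub
hub → broker
hub → auth

worker -> node -> router -> shard -> relay -> mirror -> agent -> core -> ledger -> root -> back -> peer -> mesh -> edge -> sink -> index -> hub -> broker -> auth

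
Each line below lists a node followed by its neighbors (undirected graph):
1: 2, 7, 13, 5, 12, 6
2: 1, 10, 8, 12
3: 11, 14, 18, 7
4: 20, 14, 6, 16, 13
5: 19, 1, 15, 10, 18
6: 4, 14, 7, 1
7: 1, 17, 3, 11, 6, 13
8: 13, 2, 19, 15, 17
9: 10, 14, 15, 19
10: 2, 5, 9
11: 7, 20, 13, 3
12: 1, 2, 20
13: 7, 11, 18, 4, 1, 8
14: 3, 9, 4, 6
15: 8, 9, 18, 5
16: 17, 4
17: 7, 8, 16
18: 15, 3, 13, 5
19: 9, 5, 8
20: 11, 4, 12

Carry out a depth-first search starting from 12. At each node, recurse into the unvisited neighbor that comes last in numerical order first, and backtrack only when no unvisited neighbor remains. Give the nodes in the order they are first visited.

12 20 11 13 18 15 9 19 8 17 16 4 14 6 7 3 1 5 10 2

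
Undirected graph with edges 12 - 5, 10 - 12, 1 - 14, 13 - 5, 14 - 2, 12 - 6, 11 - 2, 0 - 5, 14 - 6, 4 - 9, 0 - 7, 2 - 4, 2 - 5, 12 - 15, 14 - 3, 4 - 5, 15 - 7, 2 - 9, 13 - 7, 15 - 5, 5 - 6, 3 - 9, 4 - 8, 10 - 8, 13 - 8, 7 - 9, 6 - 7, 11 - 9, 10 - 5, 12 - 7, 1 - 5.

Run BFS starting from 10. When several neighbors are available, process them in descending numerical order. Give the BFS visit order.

10, 12, 8, 5, 15, 7, 6, 13, 4, 2, 1, 0, 9, 14, 11, 3

Visit 10; enqueue 12, 8, 5 → queue [12, 8, 5]
Visit 12; enqueue 15, 7, 6 → queue [8, 5, 15, 7, 6]
Visit 8; enqueue 13, 4 → queue [5, 15, 7, 6, 13, 4]
Visit 5; enqueue 2, 1, 0 → queue [15, 7, 6, 13, 4, 2, 1, 0]
Visit 15 → queue [7, 6, 13, 4, 2, 1, 0]
Visit 7; enqueue 9 → queue [6, 13, 4, 2, 1, 0, 9]
Visit 6; enqueue 14 → queue [13, 4, 2, 1, 0, 9, 14]
Visit 13 → queue [4, 2, 1, 0, 9, 14]
Visit 4 → queue [2, 1, 0, 9, 14]
Visit 2; enqueue 11 → queue [1, 0, 9, 14, 11]
Visit 1 → queue [0, 9, 14, 11]
Visit 0 → queue [9, 14, 11]
Visit 9; enqueue 3 → queue [14, 11, 3]
Visit 14 → queue [11, 3]
Visit 11 → queue [3]
Visit 3 → queue []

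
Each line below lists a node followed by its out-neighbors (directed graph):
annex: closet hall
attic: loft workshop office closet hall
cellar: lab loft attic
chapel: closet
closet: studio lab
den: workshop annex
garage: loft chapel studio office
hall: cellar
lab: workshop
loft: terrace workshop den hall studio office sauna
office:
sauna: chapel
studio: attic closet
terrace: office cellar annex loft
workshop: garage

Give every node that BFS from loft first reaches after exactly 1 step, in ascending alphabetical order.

den, hall, office, sauna, studio, terrace, workshop

Level 0: loft
Level 1: den, hall, office, sauna, studio, terrace, workshop
Level 2: annex, attic, cellar, chapel, closet, garage
Level 3: lab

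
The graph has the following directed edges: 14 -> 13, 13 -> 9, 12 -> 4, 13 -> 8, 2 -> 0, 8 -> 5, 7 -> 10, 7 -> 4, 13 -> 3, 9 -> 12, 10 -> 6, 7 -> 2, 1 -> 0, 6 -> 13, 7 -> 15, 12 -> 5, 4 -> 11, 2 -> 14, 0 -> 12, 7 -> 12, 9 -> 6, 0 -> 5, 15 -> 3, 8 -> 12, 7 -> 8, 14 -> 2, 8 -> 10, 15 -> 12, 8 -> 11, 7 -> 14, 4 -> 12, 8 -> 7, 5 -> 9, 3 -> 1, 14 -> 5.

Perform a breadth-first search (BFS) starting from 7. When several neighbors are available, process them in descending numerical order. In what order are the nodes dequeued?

7 -> 15 -> 14 -> 12 -> 10 -> 8 -> 4 -> 2 -> 3 -> 13 -> 5 -> 6 -> 11 -> 0 -> 1 -> 9

Visit 7; enqueue 15, 14, 12, 10, 8, 4, 2 → queue [15, 14, 12, 10, 8, 4, 2]
Visit 15; enqueue 3 → queue [14, 12, 10, 8, 4, 2, 3]
Visit 14; enqueue 13, 5 → queue [12, 10, 8, 4, 2, 3, 13, 5]
Visit 12 → queue [10, 8, 4, 2, 3, 13, 5]
Visit 10; enqueue 6 → queue [8, 4, 2, 3, 13, 5, 6]
Visit 8; enqueue 11 → queue [4, 2, 3, 13, 5, 6, 11]
Visit 4 → queue [2, 3, 13, 5, 6, 11]
Visit 2; enqueue 0 → queue [3, 13, 5, 6, 11, 0]
Visit 3; enqueue 1 → queue [13, 5, 6, 11, 0, 1]
Visit 13; enqueue 9 → queue [5, 6, 11, 0, 1, 9]
Visit 5 → queue [6, 11, 0, 1, 9]
Visit 6 → queue [11, 0, 1, 9]
Visit 11 → queue [0, 1, 9]
Visit 0 → queue [1, 9]
Visit 1 → queue [9]
Visit 9 → queue []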